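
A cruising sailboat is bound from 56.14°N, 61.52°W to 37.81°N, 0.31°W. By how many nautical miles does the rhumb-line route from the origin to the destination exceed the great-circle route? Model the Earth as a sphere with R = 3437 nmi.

Great circle: cos σ = sin φ₁ sin φ₂ + cos φ₁ cos φ₂ cos Δλ,  σ = 0.7655 rad → d_gc = 2630.86 nmi
Rhumb line: Δψ = -0.4756, q = Δφ/Δψ = 0.6726, d_rh = R√(Δφ²+q²Δλ²) = 2703.38 nmi
Excess = 2703.38 − 2630.86 = 72.52 ≈ 73 nmi

73 nmi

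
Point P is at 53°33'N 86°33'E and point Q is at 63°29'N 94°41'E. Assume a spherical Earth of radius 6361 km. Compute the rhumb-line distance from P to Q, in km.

1198 km

Δψ = ln[tan(π/4+φ₂/2)/tan(π/4+φ₁/2)] = +0.3346;  Δφ = +0.1734 rad,  Δλ = +0.1420 rad
q = Δφ/Δψ = 0.5181
d = R·√(Δφ² + q²Δλ²) = 6361·0.18832 = 1198 km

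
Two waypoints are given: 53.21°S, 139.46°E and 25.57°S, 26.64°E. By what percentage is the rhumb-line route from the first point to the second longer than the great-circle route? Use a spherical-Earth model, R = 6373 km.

Great circle: σ = 1.4342 rad → d_gc = Rσ = 9140.4 km
Rhumb: Δφ = +0.4824, Δλ = -1.9691, Δψ = +0.6391, q = Δφ/Δψ = 0.7549 → d_rh = R√(Δφ²+q²Δλ²) = 9959.3 km
Excess = (9959.3 − 9140.4) / 9140.4 = 818.9 / 9140.4 = 8.96% ≈ 9.0%

9.0%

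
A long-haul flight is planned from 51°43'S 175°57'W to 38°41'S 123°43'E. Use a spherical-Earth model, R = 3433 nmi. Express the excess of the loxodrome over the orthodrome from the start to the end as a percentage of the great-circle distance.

Great circle: σ = 0.7525 rad → d_gc = Rσ = 2583.3 nmi
Rhumb: Δφ = +0.2275, Δλ = -1.0530, Δψ = +0.3250, q = Δφ/Δψ = 0.7000 → d_rh = R√(Δφ²+q²Δλ²) = 2648.3 nmi
Excess = (2648.3 − 2583.3) / 2583.3 = 65.0 / 2583.3 = 2.52% ≈ 2.5%

2.5%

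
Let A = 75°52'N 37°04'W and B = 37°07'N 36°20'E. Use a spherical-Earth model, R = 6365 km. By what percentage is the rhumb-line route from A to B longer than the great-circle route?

5.1%

Great circle: σ = 0.8753 rad → d_gc = Rσ = 5571.0 km
Rhumb: Δφ = -0.6763, Δλ = +1.2811, Δψ = -1.3892, q = Δφ/Δψ = 0.4868 → d_rh = R√(Δφ²+q²Δλ²) = 5855.7 km
Excess = (5855.7 − 5571.0) / 5571.0 = 284.7 / 5571.0 = 5.11% ≈ 5.1%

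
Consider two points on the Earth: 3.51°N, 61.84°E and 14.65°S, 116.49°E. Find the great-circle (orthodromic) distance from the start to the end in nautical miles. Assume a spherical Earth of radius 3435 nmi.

Haversine: a = sin²(Δφ/2)+cos φ₁ cos φ₂ sin²(Δλ/2) = 0.22839;  σ = 2·atan2(√a,√(1−a))
σ = 57.097° → d = Rσ = 3435·0.99652 = 3423 nmi

3423 nmi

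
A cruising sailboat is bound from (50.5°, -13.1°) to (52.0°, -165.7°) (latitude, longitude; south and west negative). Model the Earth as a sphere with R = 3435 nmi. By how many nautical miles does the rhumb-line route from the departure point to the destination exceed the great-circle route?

Great circle: cos σ = sin φ₁ sin φ₂ + cos φ₁ cos φ₂ cos Δλ,  σ = 1.3074 rad → d_gc = 4490.88 nmi
Rhumb line: Δψ = +0.0418, q = Δφ/Δψ = 0.6259, d_rh = R√(Δφ²+q²Δλ²) = 5726.41 nmi
Excess = 5726.41 − 4490.88 = 1235.53 ≈ 1236 nmi

1236 nmi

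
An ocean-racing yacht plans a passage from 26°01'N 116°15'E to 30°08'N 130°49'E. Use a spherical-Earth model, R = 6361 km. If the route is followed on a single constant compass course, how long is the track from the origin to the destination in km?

1498 km

Rhumb course C = atan2(Δλ, Δψ) with Δψ = ln[tan(π/4+φ₂/2)/tan(π/4+φ₁/2)] = +0.0815, Δλ = +0.2542 → C = 72.23°
d = R·|Δφ| / |cos C| = 6361·0.07185 / 0.30513 = 1498 km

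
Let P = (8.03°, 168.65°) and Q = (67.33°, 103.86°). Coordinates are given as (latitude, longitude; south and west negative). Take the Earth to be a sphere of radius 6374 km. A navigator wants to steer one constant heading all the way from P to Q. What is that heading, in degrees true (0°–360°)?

Meridional parts: M(φ₁)=+0.1406, M(φ₂)=+1.6072 → ΔM = +1.4666;  Δλ = -1.1308 rad
tan C = Δλ / ΔM = -0.7711 → C = 322.37°

322.4°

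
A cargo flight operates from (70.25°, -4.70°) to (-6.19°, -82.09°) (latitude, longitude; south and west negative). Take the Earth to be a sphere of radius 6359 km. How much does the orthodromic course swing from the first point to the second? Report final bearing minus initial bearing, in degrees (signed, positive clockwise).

Initial bearing θ₁ = atan2(sin Δλ cos φ₂, cos φ₁ sin φ₂ − sin φ₁ cos φ₂ cos Δλ) = 256.07°
Final bearing θ₂ = (initial bearing from the destination back to the start) + 180° = 199.26°
Δθ = θ₂ − θ₁ = -56.8°

-56.8°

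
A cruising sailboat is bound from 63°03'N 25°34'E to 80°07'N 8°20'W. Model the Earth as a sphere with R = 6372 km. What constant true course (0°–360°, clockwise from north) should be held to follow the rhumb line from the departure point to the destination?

329.9°

Meridional parts: M(φ₁)=+1.4287, M(φ₂)=+2.4480 → ΔM = +1.0193;  Δλ = -0.5917 rad
tan C = Δλ / ΔM = -0.5804 → C = 329.87°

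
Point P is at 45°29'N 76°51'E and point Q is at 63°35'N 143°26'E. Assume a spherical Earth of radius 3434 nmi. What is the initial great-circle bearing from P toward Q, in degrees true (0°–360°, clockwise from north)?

N = sin Δλ·cos φ₂ = +0.4083;  D = cos φ₁ sin φ₂ − sin φ₁ cos φ₂ cos Δλ = +0.5018
initial course = atan2(N, D) = 39.13°

39.1°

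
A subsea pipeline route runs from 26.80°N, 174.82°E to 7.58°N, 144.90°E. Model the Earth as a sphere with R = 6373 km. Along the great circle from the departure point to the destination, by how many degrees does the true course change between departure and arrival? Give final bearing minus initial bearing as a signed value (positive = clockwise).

At departure: θ₁ = atan2(sin Δλ cos φ₂, cos φ₁ sin φ₂ − sin φ₁ cos φ₂ cos Δλ) = 241.39°
At arrival: θ₂ = atan2(sin Δλ cos φ₁, −cos φ₂ sin φ₁ + sin φ₂ cos φ₁ cos Δλ) = 232.24°
Δθ = θ₂ − θ₁ = -9.2°

-9.2°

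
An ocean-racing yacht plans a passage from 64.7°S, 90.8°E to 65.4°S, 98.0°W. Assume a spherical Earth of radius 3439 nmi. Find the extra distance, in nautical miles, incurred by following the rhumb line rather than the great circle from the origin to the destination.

1349 nmi

Great circle: cos σ = sin φ₁ sin φ₂ + cos φ₁ cos φ₂ cos Δλ,  σ = 0.8682 rad → d_gc = 2985.7 nmi
Rhumb line: Δψ = -0.0290, q = Δφ/Δψ = 0.4218, d_rh = R√(Δφ²+q²Δλ²) = 4334.5 nmi
Excess = 4334.5 − 2985.7 = 1348.8 ≈ 1349 nmi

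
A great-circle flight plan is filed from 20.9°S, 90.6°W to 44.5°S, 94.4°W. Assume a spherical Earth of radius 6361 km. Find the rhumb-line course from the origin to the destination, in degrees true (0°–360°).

Δψ = ln[tan(π/4+φ₂/2)/tan(π/4+φ₁/2)] = -0.4959
Δλ = -0.0663 rad (taken the short way round)
course = atan2(Δλ, Δψ) = 187.62°

187.6°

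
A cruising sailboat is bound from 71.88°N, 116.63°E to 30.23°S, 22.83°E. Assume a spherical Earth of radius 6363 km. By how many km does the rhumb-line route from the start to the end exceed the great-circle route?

Great circle: cos σ = sin φ₁ sin φ₂ + cos φ₁ cos φ₂ cos Δλ,  σ = 2.0901 rad → d_gc = 13299.6 km
Rhumb line: Δψ = -2.3899, q = Δφ/Δψ = 0.7457, d_rh = R√(Δφ²+q²Δλ²) = 13745.3 km
Excess = 13745.3 − 13299.6 = 445.7 ≈ 446 km

446 km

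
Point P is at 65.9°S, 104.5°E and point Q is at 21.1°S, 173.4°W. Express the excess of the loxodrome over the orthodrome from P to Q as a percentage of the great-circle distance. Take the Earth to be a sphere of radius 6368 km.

Great circle: σ = 1.1799 rad → d_gc = Rσ = 7513.9 km
Rhumb: Δφ = +0.7819, Δλ = +1.4329, Δψ = +1.1674, q = Δφ/Δψ = 0.6698 → d_rh = R√(Δφ²+q²Δλ²) = 7883.3 km
Excess = (7883.3 − 7513.9) / 7513.9 = 369.4 / 7513.9 = 4.92% ≈ 4.9%

4.9%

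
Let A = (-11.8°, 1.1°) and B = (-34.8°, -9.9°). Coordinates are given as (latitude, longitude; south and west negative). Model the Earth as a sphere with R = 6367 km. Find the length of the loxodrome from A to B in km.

Δψ = ln[tan(π/4+φ₂/2)/tan(π/4+φ₁/2)] = -0.4412;  Δφ = -0.4014 rad,  Δλ = -0.1920 rad
q = Δφ/Δψ = 0.9099
d = R·√(Δφ² + q²Δλ²) = 6367·0.43779 = 2787 km

2787 km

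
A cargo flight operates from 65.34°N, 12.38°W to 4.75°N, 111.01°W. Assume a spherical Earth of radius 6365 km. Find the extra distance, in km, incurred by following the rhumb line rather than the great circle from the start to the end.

585 km

Great circle: cos σ = sin φ₁ sin φ₂ + cos φ₁ cos φ₂ cos Δλ,  σ = 1.5579 rad → d_gc = 9916.2 km
Rhumb line: Δψ = -1.4376, q = Δφ/Δψ = 0.7356, d_rh = R√(Δφ²+q²Δλ²) = 10500.8 km
Excess = 10500.8 − 9916.2 = 584.6 ≈ 585 km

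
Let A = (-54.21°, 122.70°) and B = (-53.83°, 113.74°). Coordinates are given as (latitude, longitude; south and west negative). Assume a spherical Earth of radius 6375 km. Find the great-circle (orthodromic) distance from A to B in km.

Haversine: a = sin²(Δφ/2)+cos φ₁ cos φ₂ sin²(Δλ/2) = 0.00212;  σ = 2·atan2(√a,√(1−a))
σ = 5.274° → d = Rσ = 6375·0.09205 = 587 km

587 km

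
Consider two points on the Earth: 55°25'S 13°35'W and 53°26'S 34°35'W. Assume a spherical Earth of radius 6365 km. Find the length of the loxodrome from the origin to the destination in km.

Δψ = ln[tan(π/4+φ₂/2)/tan(π/4+φ₁/2)] = +0.0595;  Δφ = +0.0346 rad,  Δλ = -0.3665 rad
q = Δφ/Δψ = 0.5816
d = R·√(Δφ² + q²Δλ²) = 6365·0.21597 = 1375 km

1375 km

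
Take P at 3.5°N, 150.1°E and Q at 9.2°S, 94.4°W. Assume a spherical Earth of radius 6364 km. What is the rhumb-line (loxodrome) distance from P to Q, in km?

Δψ = ln[tan(π/4+φ₂/2)/tan(π/4+φ₁/2)] = -0.2224;  Δφ = -0.2217 rad,  Δλ = +2.0159 rad
q = Δφ/Δψ = 0.9967
d = R·√(Δφ² + q²Δλ²) = 6364·2.02141 = 12864 km

12864 km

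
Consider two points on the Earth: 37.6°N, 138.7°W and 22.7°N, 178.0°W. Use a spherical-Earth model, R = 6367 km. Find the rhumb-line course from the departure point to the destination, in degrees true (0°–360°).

Δψ = ln[tan(π/4+φ₂/2)/tan(π/4+φ₁/2)] = -0.3022
Δλ = -0.6859 rad (taken the short way round)
course = atan2(Δλ, Δψ) = 246.22°

246.2°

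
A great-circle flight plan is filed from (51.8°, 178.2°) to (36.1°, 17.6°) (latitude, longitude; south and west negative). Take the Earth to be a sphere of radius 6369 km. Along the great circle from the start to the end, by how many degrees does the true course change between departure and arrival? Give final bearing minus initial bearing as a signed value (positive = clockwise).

-152.6°

At departure: θ₁ = atan2(sin Δλ cos φ₂, cos φ₁ sin φ₂ − sin φ₁ cos φ₂ cos Δλ) = 344.43°
At arrival: θ₂ = atan2(sin Δλ cos φ₁, −cos φ₂ sin φ₁ + sin φ₂ cos φ₁ cos Δλ) = 191.85°
Δθ = θ₂ − θ₁ = -152.6°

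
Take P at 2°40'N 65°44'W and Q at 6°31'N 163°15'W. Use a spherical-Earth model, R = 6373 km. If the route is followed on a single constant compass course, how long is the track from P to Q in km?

Δψ = ln[tan(π/4+φ₂/2)/tan(π/4+φ₁/2)] = +0.0674;  Δφ = +0.0672 rad,  Δλ = -1.7020 rad
q = Δφ/Δψ = 0.9966
d = R·√(Δφ² + q²Δλ²) = 6373·1.69753 = 10818 km

10818 km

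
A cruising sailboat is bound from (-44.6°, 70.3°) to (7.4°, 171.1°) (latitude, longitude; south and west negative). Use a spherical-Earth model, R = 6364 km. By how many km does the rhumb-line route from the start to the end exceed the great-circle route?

253 km

Great circle: cos σ = sin φ₁ sin φ₂ + cos φ₁ cos φ₂ cos Δλ,  σ = 1.7954 rad → d_gc = 11426.1 km
Rhumb line: Δψ = +1.0010, q = Δφ/Δψ = 0.9066, d_rh = R√(Δφ²+q²Δλ²) = 11678.8 km
Excess = 11678.8 − 11426.1 = 252.7 ≈ 253 km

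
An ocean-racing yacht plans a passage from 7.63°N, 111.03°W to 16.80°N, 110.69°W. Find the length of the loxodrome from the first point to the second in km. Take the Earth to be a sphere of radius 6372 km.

Δψ = ln[tan(π/4+φ₂/2)/tan(π/4+φ₁/2)] = +0.1639;  Δφ = +0.1600 rad,  Δλ = +0.0059 rad
q = Δφ/Δψ = 0.9762
d = R·√(Δφ² + q²Δλ²) = 6372·0.16015 = 1020 km

1020 km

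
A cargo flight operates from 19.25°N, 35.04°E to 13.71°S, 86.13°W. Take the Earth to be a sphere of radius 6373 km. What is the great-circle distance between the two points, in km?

13744 km

Haversine: a = sin²(Δφ/2)+cos φ₁ cos φ₂ sin²(Δλ/2) = 0.77643;  σ = 2·atan2(√a,√(1−a))
σ = 123.563° → d = Rσ = 6373·2.15659 = 13744 km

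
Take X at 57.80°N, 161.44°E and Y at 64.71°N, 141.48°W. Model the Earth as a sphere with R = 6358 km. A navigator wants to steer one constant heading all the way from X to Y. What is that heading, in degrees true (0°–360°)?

Δψ = ln[tan(π/4+φ₂/2)/tan(π/4+φ₁/2)] = +0.2520
Δλ = +0.9962 rad (taken the short way round)
course = atan2(Δλ, Δψ) = 75.81°

75.8°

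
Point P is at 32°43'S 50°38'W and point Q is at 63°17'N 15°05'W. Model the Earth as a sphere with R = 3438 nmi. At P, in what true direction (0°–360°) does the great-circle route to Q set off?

θ = atan2( sin Δλ·cos φ₂ ,  cos φ₁ sin φ₂ − sin φ₁ cos φ₂ cos Δλ )
  = atan2(+0.2614, +0.9492) = 15.40°

15.4°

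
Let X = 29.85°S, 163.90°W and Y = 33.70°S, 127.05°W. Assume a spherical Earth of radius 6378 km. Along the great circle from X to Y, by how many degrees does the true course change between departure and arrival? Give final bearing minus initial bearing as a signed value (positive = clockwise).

At departure: θ₁ = atan2(sin Δλ cos φ₂, cos φ₁ sin φ₂ − sin φ₁ cos φ₂ cos Δλ) = 106.72°
At arrival: θ₂ = atan2(sin Δλ cos φ₁, −cos φ₂ sin φ₁ + sin φ₂ cos φ₁ cos Δλ) = 86.81°
Δθ = θ₂ − θ₁ = -19.9°

-19.9°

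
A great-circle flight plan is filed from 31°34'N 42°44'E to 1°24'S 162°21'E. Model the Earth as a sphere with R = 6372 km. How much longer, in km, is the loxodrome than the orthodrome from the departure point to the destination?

293 km

Great circle: cos σ = sin φ₁ sin φ₂ + cos φ₁ cos φ₂ cos Δλ,  σ = 2.0194 rad → d_gc = 12867.8 km
Rhumb line: Δψ = -0.6056, q = Δφ/Δψ = 0.9501, d_rh = R√(Δφ²+q²Δλ²) = 13160.5 km
Excess = 13160.5 − 12867.8 = 292.7 ≈ 293 km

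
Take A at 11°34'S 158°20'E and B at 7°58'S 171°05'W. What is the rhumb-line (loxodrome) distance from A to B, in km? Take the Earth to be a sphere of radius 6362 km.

Rhumb course C = atan2(Δλ, Δψ) with Δψ = ln[tan(π/4+φ₂/2)/tan(π/4+φ₁/2)] = +0.0638, Δλ = +0.5338 → C = 83.19°
d = R·|Δφ| / |cos C| = 6362·0.06283 / 0.11862 = 3370 km

3370 km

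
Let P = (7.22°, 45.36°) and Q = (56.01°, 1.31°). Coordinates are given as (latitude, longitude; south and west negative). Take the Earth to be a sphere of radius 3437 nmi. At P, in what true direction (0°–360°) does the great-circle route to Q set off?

θ = atan2( sin Δλ·cos φ₂ ,  cos φ₁ sin φ₂ − sin φ₁ cos φ₂ cos Δλ )
  = atan2(-0.3887, +0.7721) = 333.28°

333.3°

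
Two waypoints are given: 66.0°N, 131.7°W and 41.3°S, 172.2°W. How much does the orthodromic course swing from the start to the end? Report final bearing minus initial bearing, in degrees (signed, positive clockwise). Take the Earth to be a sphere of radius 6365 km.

-15.2°

Initial bearing θ₁ = atan2(sin Δλ cos φ₂, cos φ₁ sin φ₂ − sin φ₁ cos φ₂ cos Δλ) = 211.69°
Final bearing θ₂ = (initial bearing from the destination back to the start) + 180° = 196.52°
Δθ = θ₂ − θ₁ = -15.2°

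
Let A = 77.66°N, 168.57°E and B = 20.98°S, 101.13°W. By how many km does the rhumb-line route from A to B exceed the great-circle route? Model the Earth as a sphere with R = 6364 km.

Great circle: cos σ = sin φ₁ sin φ₂ + cos φ₁ cos φ₂ cos Δλ,  σ = 1.9292 rad → d_gc = 12277.7 km
Rhumb line: Δψ = -2.5993, q = Δφ/Δψ = 0.6623, d_rh = R√(Δφ²+q²Δλ²) = 12812.9 km
Excess = 12812.9 − 12277.7 = 535.2 ≈ 535 km

535 km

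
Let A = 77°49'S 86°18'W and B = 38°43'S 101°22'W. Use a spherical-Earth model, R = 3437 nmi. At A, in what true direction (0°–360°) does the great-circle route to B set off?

341.5°

N = sin Δλ·cos φ₂ = -0.2028;  D = cos φ₁ sin φ₂ − sin φ₁ cos φ₂ cos Δλ = +0.6045
initial course = atan2(N, D) = 341.45°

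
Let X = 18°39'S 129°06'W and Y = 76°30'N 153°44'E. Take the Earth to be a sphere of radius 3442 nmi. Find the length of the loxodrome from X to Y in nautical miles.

Rhumb course C = atan2(Δλ, Δψ) with Δψ = ln[tan(π/4+φ₂/2)/tan(π/4+φ₁/2)] = +2.4655, Δλ = -1.3468 → C = 331.35°
d = R·|Δφ| / |cos C| = 3442·1.66068 / 0.87759 = 6513 nmi

6513 nmi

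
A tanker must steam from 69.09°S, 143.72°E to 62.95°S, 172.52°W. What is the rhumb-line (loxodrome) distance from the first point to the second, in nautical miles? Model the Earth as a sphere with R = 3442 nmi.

1125 nmi

Δψ = ln[tan(π/4+φ₂/2)/tan(π/4+φ₁/2)] = +0.2651;  Δφ = +0.1072 rad,  Δλ = +0.7638 rad
q = Δφ/Δψ = 0.4042
d = R·√(Δφ² + q²Δλ²) = 3442·0.32682 = 1125 nmi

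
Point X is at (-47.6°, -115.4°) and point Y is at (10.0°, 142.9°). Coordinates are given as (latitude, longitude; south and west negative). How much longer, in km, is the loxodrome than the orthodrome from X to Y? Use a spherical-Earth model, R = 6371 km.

Great circle: cos σ = sin φ₁ sin φ₂ + cos φ₁ cos φ₂ cos Δλ,  σ = 1.8368 rad → d_gc = 11702.4 km
Rhumb line: Δψ = +1.1225, q = Δφ/Δψ = 0.8956, d_rh = R√(Δφ²+q²Δλ²) = 11983.2 km
Excess = 11983.2 − 11702.4 = 280.8 ≈ 281 km

281 km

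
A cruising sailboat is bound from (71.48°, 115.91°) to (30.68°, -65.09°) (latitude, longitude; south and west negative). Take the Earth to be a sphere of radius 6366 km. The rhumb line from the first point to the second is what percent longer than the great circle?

41.0%

Great circle: σ = 1.3585 rad → d_gc = Rσ = 8648.3 km
Rhumb: Δφ = -0.7121, Δλ = +3.1241, Δψ = -1.2507, q = Δφ/Δψ = 0.5694 → d_rh = R√(Δφ²+q²Δλ²) = 12197.2 km
Excess = (12197.2 − 8648.3) / 8648.3 = 3548.9 / 8648.3 = 41.04% ≈ 41.0%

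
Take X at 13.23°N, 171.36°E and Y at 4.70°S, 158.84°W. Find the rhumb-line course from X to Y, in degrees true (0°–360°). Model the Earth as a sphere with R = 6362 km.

121.2°

Meridional parts: M(φ₁)=+0.2330, M(φ₂)=-0.0821 → ΔM = -0.3151;  Δλ = +0.5201 rad
tan C = Δλ / ΔM = -1.6506 → C = 121.21°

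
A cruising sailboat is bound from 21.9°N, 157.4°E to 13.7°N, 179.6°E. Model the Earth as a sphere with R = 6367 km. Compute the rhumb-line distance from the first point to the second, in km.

Δψ = ln[tan(π/4+φ₂/2)/tan(π/4+φ₁/2)] = -0.1505;  Δφ = -0.1431 rad,  Δλ = +0.3875 rad
q = Δφ/Δψ = 0.9511
d = R·√(Δφ² + q²Δλ²) = 6367·0.39535 = 2517 km

2517 km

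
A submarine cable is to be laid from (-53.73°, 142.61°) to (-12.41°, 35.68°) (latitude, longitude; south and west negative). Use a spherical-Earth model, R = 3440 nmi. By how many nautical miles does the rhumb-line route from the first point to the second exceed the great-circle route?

336 nmi

Great circle: cos σ = sin φ₁ sin φ₂ + cos φ₁ cos φ₂ cos Δλ,  σ = 1.5658 rad → d_gc = 5386.3 nmi
Rhumb line: Δψ = +0.8979, q = Δφ/Δψ = 0.8032, d_rh = R√(Δφ²+q²Δλ²) = 5722.2 nmi
Excess = 5722.2 − 5386.3 = 335.9 ≈ 336 nmi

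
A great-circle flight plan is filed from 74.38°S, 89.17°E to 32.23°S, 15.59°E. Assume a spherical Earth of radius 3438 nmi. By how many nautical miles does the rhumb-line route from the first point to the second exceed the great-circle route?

Great circle: cos σ = sin φ₁ sin φ₂ + cos φ₁ cos φ₂ cos Δλ,  σ = 0.9545 rad → d_gc = 3281.6 nmi
Rhumb line: Δψ = +1.3918, q = Δφ/Δψ = 0.5286, d_rh = R√(Δφ²+q²Δλ²) = 3441.3 nmi
Excess = 3441.3 − 3281.6 = 159.7 ≈ 160 nmi

160 nmi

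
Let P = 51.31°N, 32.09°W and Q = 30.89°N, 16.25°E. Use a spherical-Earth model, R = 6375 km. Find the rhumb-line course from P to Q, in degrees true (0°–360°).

119.6°

Δψ = ln[tan(π/4+φ₂/2)/tan(π/4+φ₁/2)] = -0.4794
Δλ = +0.8437 rad (taken the short way round)
course = atan2(Δλ, Δψ) = 119.61°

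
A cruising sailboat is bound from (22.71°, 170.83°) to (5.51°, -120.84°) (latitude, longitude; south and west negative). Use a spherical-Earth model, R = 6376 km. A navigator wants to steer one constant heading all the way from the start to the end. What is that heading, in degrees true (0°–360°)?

Δψ = ln[tan(π/4+φ₂/2)/tan(π/4+φ₁/2)] = -0.3109
Δλ = +1.1926 rad (taken the short way round)
course = atan2(Δλ, Δψ) = 104.61°

104.6°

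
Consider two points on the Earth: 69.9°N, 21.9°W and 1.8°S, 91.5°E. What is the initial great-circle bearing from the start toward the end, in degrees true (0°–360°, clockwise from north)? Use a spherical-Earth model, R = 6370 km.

68.5°

N = sin Δλ·cos φ₂ = +0.9173;  D = cos φ₁ sin φ₂ − sin φ₁ cos φ₂ cos Δλ = +0.3620
initial course = atan2(N, D) = 68.47°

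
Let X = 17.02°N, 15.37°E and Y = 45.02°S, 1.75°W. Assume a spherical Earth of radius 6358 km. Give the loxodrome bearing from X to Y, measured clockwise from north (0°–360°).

194.2°

Meridional parts: M(φ₁)=+0.3015, M(φ₂)=-0.8819 → ΔM = -1.1834;  Δλ = -0.2988 rad
tan C = Δλ / ΔM = +0.2525 → C = 194.17°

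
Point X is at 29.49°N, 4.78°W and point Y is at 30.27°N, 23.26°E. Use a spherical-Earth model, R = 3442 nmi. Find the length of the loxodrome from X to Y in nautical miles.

1461 nmi

Δψ = ln[tan(π/4+φ₂/2)/tan(π/4+φ₁/2)] = +0.0157;  Δφ = +0.0136 rad,  Δλ = +0.4894 rad
q = Δφ/Δψ = 0.8671
d = R·√(Δφ² + q²Δλ²) = 3442·0.42455 = 1461 nmi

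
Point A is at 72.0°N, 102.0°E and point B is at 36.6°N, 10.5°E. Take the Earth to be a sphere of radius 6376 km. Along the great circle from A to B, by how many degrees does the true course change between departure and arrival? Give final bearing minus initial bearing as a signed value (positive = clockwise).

-82.4°

Initial bearing θ₁ = atan2(sin Δλ cos φ₂, cos φ₁ sin φ₂ − sin φ₁ cos φ₂ cos Δλ) = 284.28°
Final bearing θ₂ = (initial bearing from the destination back to the start) + 180° = 201.90°
Δθ = θ₂ − θ₁ = -82.4°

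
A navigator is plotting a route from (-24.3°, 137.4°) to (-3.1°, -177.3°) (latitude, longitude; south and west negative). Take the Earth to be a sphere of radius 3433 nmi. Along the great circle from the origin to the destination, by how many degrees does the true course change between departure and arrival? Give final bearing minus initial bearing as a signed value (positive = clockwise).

At departure: θ₁ = atan2(sin Δλ cos φ₂, cos φ₁ sin φ₂ − sin φ₁ cos φ₂ cos Δλ) = 71.34°
At arrival: θ₂ = atan2(sin Δλ cos φ₁, −cos φ₂ sin φ₁ + sin φ₂ cos φ₁ cos Δλ) = 59.85°
Δθ = θ₂ − θ₁ = -11.5°

-11.5°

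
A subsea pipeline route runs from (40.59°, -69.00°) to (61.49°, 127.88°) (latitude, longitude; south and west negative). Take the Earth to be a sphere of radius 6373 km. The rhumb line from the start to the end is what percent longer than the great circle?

32.9%

Great circle: σ = 1.3440 rad → d_gc = Rσ = 8565.1 km
Rhumb: Δφ = +0.3648, Δλ = -2.8470, Δψ = +0.5938, q = Δφ/Δψ = 0.6143 → d_rh = R√(Δφ²+q²Δλ²) = 11386.2 km
Excess = (11386.2 − 8565.1) / 8565.1 = 2821.1 / 8565.1 = 32.94% ≈ 32.9%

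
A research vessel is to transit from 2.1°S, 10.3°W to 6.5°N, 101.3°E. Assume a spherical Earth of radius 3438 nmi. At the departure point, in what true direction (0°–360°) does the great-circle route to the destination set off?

83.8°

θ = atan2( sin Δλ·cos φ₂ ,  cos φ₁ sin φ₂ − sin φ₁ cos φ₂ cos Δλ )
  = atan2(+0.9238, +0.0997) = 83.84°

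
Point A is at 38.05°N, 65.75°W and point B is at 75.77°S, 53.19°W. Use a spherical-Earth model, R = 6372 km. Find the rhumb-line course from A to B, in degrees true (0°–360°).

Meridional parts: M(φ₁)=+0.7191, M(φ₂)=-2.0809 → ΔM = -2.8000;  Δλ = +0.2192 rad
tan C = Δλ / ΔM = -0.0783 → C = 175.52°

175.5°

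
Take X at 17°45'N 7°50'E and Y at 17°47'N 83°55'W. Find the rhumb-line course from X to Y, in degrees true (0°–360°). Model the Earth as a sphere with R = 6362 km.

270.0°

Δψ = ln[tan(π/4+φ₂/2)/tan(π/4+φ₁/2)] = +0.0006
Δλ = -1.6013 rad (taken the short way round)
course = atan2(Δλ, Δψ) = 270.02°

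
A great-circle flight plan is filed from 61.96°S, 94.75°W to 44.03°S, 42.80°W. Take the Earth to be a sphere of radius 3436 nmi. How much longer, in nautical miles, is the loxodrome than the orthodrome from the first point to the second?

48 nmi

Great circle: cos σ = sin φ₁ sin φ₂ + cos φ₁ cos φ₂ cos Δλ,  σ = 0.6063 rad → d_gc = 2083.2 nmi
Rhumb line: Δψ = +0.5299, q = Δφ/Δψ = 0.5906, d_rh = R√(Δφ²+q²Δλ²) = 2131.1 nmi
Excess = 2131.1 − 2083.2 = 47.9 ≈ 48 nmi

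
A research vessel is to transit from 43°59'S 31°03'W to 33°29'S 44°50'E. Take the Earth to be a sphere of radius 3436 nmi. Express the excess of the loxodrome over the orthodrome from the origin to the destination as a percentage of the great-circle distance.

3.3%

Great circle: σ = 1.0128 rad → d_gc = Rσ = 3480.0 nmi
Rhumb: Δφ = +0.1833, Δλ = +1.3244, Δψ = +0.2357, q = Δφ/Δψ = 0.7776 → d_rh = R√(Δφ²+q²Δλ²) = 3594.0 nmi
Excess = (3594.0 − 3480.0) / 3480.0 = 114.0 / 3480.0 = 3.28% ≈ 3.3%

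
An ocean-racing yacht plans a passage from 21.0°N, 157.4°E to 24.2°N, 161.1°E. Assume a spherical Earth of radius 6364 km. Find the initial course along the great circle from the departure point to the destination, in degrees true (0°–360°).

N = sin Δλ·cos φ₂ = +0.0589;  D = cos φ₁ sin φ₂ − sin φ₁ cos φ₂ cos Δλ = +0.0565
initial course = atan2(N, D) = 46.17°

46.2°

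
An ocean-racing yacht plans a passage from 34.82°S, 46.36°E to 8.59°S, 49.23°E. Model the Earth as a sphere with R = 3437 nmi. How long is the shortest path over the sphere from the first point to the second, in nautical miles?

1581 nmi

cos σ = sin φ₁ sin φ₂ + cos φ₁ cos φ₂ cos Δλ
      = sin(-34.82°)sin(-8.59°) + cos(-34.82°)cos(-8.59°)cos(2.87°) = 0.8960
σ = 26.362° → d = Rσ = 3437·0.46010 = 1581 nmi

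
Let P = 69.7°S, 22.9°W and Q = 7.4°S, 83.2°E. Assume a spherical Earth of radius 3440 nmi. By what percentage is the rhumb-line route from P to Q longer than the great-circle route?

8.0%

Great circle: σ = 1.5454 rad → d_gc = Rσ = 5316.2 nmi
Rhumb: Δφ = +1.0873, Δλ = +1.8518, Δψ = +1.5907, q = Δφ/Δψ = 0.6836 → d_rh = R√(Δφ²+q²Δλ²) = 5740.4 nmi
Excess = (5740.4 − 5316.2) / 5316.2 = 424.2 / 5316.2 = 7.98% ≈ 8.0%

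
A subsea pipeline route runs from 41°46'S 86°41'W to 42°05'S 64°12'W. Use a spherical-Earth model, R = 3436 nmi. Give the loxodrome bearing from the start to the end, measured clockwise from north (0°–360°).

91.1°

Meridional parts: M(φ₁)=-0.8037, M(φ₂)=-0.8111 → ΔM = -0.0074;  Δλ = +0.3924 rad
tan C = Δλ / ΔM = -52.8252 → C = 91.08°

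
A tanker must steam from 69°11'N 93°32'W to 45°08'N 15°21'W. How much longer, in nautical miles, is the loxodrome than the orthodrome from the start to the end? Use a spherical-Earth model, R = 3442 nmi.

160 nmi

Great circle: cos σ = sin φ₁ sin φ₂ + cos φ₁ cos φ₂ cos Δλ,  σ = 0.7759 rad → d_gc = 2670.5 nmi
Rhumb line: Δψ = -0.8099, q = Δφ/Δψ = 0.5183, d_rh = R√(Δφ²+q²Δλ²) = 2830.8 nmi
Excess = 2830.8 − 2670.5 = 160.3 ≈ 160 nmi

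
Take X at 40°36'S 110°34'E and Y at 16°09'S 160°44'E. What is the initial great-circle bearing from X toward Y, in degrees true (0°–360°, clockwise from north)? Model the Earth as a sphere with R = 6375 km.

N = sin Δλ·cos φ₂ = +0.7376;  D = cos φ₁ sin φ₂ − sin φ₁ cos φ₂ cos Δλ = +0.1892
initial course = atan2(N, D) = 75.61°

75.6°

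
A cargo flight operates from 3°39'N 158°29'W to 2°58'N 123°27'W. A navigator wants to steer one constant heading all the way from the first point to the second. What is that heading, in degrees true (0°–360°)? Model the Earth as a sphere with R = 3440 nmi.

Meridional parts: M(φ₁)=+0.0637, M(φ₂)=+0.0518 → ΔM = -0.0119;  Δλ = +0.6114 rad
tan C = Δλ / ΔM = -51.1825 → C = 91.12°

91.1°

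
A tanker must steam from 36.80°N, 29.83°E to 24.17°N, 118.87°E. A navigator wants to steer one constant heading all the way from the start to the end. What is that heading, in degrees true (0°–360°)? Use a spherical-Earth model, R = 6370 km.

Δψ = ln[tan(π/4+φ₂/2)/tan(π/4+φ₁/2)] = -0.2567
Δλ = +1.5540 rad (taken the short way round)
course = atan2(Δλ, Δψ) = 99.38°

99.4°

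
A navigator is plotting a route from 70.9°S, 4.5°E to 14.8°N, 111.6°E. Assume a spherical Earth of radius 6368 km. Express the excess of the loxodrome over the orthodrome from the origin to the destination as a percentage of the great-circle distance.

6.0%

Great circle: σ = 1.9118 rad → d_gc = Rσ = 12174.2 km
Rhumb: Δφ = +1.4957, Δλ = +1.8692, Δψ = +2.0436, q = Δφ/Δψ = 0.7319 → d_rh = R√(Δφ²+q²Δλ²) = 12908.5 km
Excess = (12908.5 − 12174.2) / 12174.2 = 734.3 / 12174.2 = 6.03% ≈ 6.0%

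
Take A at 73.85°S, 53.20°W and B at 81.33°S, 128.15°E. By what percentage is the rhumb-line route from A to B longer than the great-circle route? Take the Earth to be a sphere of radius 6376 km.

52.9%

Great circle: σ = 0.4332 rad → d_gc = Rσ = 2761.8 km
Rhumb: Δφ = -0.1306, Δλ = -3.1180, Δψ = -0.6268, q = Δφ/Δψ = 0.2083 → d_rh = R√(Δφ²+q²Δλ²) = 4223.6 km
Excess = (4223.6 − 2761.8) / 2761.8 = 1461.8 / 2761.8 = 52.93% ≈ 52.9%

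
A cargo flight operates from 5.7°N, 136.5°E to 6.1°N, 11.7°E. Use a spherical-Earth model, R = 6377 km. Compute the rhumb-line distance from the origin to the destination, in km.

Δψ = ln[tan(π/4+φ₂/2)/tan(π/4+φ₁/2)] = +0.0070;  Δφ = +0.0070 rad,  Δλ = -2.1782 rad
q = Δφ/Δψ = 0.9947
d = R·√(Δφ² + q²Δλ²) = 6377·2.16664 = 13817 km

13817 km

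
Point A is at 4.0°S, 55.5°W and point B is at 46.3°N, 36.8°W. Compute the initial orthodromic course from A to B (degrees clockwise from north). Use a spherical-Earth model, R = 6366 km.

θ = atan2( sin Δλ·cos φ₂ ,  cos φ₁ sin φ₂ − sin φ₁ cos φ₂ cos Δλ )
  = atan2(+0.2215, +0.7669) = 16.11°

16.1°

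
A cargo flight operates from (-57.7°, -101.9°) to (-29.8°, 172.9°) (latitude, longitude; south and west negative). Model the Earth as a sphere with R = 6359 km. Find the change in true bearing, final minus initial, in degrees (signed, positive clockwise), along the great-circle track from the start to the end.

Initial bearing θ₁ = atan2(sin Δλ cos φ₂, cos φ₁ sin φ₂ − sin φ₁ cos φ₂ cos Δλ) = 256.71°
Final bearing θ₂ = (initial bearing from the destination back to the start) + 180° = 323.18°
Δθ = θ₂ − θ₁ = +66.5°

+66.5°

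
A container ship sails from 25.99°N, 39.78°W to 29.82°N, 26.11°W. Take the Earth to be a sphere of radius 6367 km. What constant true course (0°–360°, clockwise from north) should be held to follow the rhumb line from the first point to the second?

72.4°

Δψ = ln[tan(π/4+φ₂/2)/tan(π/4+φ₁/2)] = +0.0757
Δλ = +0.2386 rad (taken the short way round)
course = atan2(Δλ, Δψ) = 72.40°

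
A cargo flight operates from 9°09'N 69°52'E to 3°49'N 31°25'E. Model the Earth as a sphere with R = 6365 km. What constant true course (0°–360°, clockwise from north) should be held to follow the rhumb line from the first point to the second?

262.0°

Meridional parts: M(φ₁)=+0.1604, M(φ₂)=+0.0667 → ΔM = -0.0937;  Δλ = -0.6711 rad
tan C = Δλ / ΔM = +7.1606 → C = 262.05°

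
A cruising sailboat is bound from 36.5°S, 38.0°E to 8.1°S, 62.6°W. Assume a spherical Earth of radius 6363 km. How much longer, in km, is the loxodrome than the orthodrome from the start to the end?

Great circle: cos σ = sin φ₁ sin φ₂ + cos φ₁ cos φ₂ cos Δλ,  σ = 1.6334 rad → d_gc = 10393.5 km
Rhumb line: Δψ = +0.5433, q = Δφ/Δψ = 0.9124, d_rh = R√(Δφ²+q²Δλ²) = 10670.5 km
Excess = 10670.5 − 10393.5 = 277.0 ≈ 277 km

277 km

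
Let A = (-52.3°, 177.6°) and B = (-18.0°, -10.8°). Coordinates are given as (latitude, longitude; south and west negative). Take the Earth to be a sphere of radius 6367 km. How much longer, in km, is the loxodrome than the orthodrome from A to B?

Great circle: cos σ = sin φ₁ sin φ₂ + cos φ₁ cos φ₂ cos Δλ,  σ = 1.9080 rad → d_gc = 12148.3 km
Rhumb line: Δψ = +0.7552, q = Δφ/Δψ = 0.7927, d_rh = R√(Δφ²+q²Δλ²) = 15588.5 km
Excess = 15588.5 − 12148.3 = 3440.2 ≈ 3440 km

3440 km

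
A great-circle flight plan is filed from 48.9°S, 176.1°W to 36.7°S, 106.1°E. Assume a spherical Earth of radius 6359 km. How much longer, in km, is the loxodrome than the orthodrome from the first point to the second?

Great circle: cos σ = sin φ₁ sin φ₂ + cos φ₁ cos φ₂ cos Δλ,  σ = 0.9743 rad → d_gc = 6195.7 km
Rhumb line: Δψ = +0.2917, q = Δφ/Δψ = 0.7299, d_rh = R√(Δφ²+q²Δλ²) = 6446.7 km
Excess = 6446.7 − 6195.7 = 251.0 ≈ 251 km

251 km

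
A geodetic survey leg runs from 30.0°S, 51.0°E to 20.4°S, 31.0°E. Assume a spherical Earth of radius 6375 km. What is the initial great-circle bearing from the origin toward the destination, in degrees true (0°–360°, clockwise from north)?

N = sin Δλ·cos φ₂ = -0.3206;  D = cos φ₁ sin φ₂ − sin φ₁ cos φ₂ cos Δλ = +0.1385
initial course = atan2(N, D) = 293.37°

293.4°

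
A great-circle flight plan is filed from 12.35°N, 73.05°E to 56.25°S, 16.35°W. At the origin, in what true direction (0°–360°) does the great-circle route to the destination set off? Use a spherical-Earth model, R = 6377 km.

N = sin Δλ·cos φ₂ = -0.5555;  D = cos φ₁ sin φ₂ − sin φ₁ cos φ₂ cos Δλ = -0.8135
initial course = atan2(N, D) = 214.33°

214.3°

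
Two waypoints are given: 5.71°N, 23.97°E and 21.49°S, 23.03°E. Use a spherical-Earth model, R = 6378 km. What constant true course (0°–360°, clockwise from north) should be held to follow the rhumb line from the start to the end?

Meridional parts: M(φ₁)=+0.0998, M(φ₂)=-0.3842 → ΔM = -0.4840;  Δλ = -0.0164 rad
tan C = Δλ / ΔM = +0.0339 → C = 181.94°

181.9°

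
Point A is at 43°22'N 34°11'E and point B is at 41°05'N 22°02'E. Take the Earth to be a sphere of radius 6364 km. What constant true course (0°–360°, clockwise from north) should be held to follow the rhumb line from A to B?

Meridional parts: M(φ₁)=+0.8416, M(φ₂)=+0.7878 → ΔM = -0.0538;  Δλ = -0.2121 rad
tan C = Δλ / ΔM = +3.9397 → C = 255.76°

255.8°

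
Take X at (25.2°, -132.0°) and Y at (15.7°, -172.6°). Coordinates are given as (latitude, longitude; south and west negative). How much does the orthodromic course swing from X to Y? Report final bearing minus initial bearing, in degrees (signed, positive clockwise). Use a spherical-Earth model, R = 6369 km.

-14.8°

Initial bearing θ₁ = atan2(sin Δλ cos φ₂, cos φ₁ sin φ₂ − sin φ₁ cos φ₂ cos Δλ) = 263.95°
Final bearing θ₂ = (initial bearing from the destination back to the start) + 180° = 249.17°
Δθ = θ₂ − θ₁ = -14.8°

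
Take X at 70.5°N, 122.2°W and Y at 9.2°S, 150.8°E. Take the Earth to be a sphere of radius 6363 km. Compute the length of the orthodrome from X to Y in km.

10847 km

cos σ = sin φ₁ sin φ₂ + cos φ₁ cos φ₂ cos Δλ
      = sin(70.50°)sin(-9.20°) + cos(70.50°)cos(-9.20°)cos(-87.00°) = -0.1335
σ = 97.670° → d = Rσ = 6363·1.70466 = 10847 km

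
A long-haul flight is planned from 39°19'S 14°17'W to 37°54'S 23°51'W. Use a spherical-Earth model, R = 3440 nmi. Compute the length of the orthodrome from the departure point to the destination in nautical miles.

457 nmi

cos σ = sin φ₁ sin φ₂ + cos φ₁ cos φ₂ cos Δλ
      = sin(-39.32°)sin(-37.90°) + cos(-39.32°)cos(-37.90°)cos(-9.57°) = 0.9912
σ = 7.605° → d = Rσ = 3440·0.13273 = 457 nmi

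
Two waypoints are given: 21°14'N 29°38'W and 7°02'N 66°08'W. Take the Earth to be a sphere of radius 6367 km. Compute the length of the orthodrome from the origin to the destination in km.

4223 km

cos σ = sin φ₁ sin φ₂ + cos φ₁ cos φ₂ cos Δλ
      = sin(21.23°)sin(7.03°) + cos(21.23°)cos(7.03°)cos(-36.50°) = 0.7880
σ = 38.002° → d = Rσ = 6367·0.66325 = 4223 km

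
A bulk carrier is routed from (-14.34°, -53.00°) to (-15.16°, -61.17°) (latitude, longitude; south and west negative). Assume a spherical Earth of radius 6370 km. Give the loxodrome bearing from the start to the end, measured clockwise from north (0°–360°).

Meridional parts: M(φ₁)=-0.2529, M(φ₂)=-0.2677 → ΔM = -0.0148;  Δλ = -0.1426 rad
tan C = Δλ / ΔM = +9.6350 → C = 264.07°

264.1°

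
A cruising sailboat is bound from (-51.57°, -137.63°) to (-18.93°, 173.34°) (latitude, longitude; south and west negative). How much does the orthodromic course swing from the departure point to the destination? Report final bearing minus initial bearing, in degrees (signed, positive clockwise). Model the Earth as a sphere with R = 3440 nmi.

Initial bearing θ₁ = atan2(sin Δλ cos φ₂, cos φ₁ sin φ₂ − sin φ₁ cos φ₂ cos Δλ) = 291.70°
Final bearing θ₂ = (initial bearing from the destination back to the start) + 180° = 322.37°
Δθ = θ₂ − θ₁ = +30.7°

+30.7°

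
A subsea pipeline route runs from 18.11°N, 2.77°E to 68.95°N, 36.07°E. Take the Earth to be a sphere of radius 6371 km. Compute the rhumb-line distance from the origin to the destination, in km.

Rhumb course C = atan2(Δλ, Δψ) with Δψ = ln[tan(π/4+φ₂/2)/tan(π/4+φ₁/2)] = +1.3617, Δλ = +0.5812 → C = 23.11°
d = R·|Δφ| / |cos C| = 6371·0.88733 / 0.91972 = 6147 km

6147 km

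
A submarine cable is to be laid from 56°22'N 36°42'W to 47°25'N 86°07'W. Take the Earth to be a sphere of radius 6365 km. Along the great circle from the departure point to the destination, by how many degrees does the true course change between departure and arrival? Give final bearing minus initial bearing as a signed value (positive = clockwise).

At departure: θ₁ = atan2(sin Δλ cos φ₂, cos φ₁ sin φ₂ − sin φ₁ cos φ₂ cos Δλ) = 274.59°
At arrival: θ₂ = atan2(sin Δλ cos φ₁, −cos φ₂ sin φ₁ + sin φ₂ cos φ₁ cos Δλ) = 234.68°
Δθ = θ₂ − θ₁ = -39.9°

-39.9°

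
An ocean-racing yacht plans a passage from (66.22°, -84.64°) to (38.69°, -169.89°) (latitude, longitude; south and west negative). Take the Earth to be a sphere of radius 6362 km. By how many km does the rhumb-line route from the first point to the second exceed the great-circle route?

391 km

Great circle: cos σ = sin φ₁ sin φ₂ + cos φ₁ cos φ₂ cos Δλ,  σ = 0.9297 rad → d_gc = 5914.6 km
Rhumb line: Δψ = -0.8247, q = Δφ/Δψ = 0.5826, d_rh = R√(Δφ²+q²Δλ²) = 6305.7 km
Excess = 6305.7 − 5914.6 = 391.1 ≈ 391 km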